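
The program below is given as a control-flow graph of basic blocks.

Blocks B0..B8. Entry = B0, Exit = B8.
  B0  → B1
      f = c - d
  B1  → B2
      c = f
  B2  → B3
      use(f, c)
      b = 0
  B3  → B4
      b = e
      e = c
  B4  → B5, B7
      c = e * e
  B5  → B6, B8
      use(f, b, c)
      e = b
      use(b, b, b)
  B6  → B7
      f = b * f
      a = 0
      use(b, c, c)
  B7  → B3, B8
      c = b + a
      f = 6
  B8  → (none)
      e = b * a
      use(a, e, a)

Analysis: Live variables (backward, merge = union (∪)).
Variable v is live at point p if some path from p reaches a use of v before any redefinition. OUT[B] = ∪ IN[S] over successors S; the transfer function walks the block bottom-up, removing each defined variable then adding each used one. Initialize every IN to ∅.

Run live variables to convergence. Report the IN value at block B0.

Per-block solution:
  B0:  IN={a, c, d, e}  OUT={a, e, f}
  B1:  IN={a, e, f}  OUT={a, c, e, f}
  B2:  IN={a, c, e, f}  OUT={a, c, e, f}
  B3:  IN={a, c, e, f}  OUT={a, b, e, f}
  B4:  IN={a, b, e, f}  OUT={a, b, c, e, f}
  B5:  IN={a, b, c, f}  OUT={a, b, c, e, f}
  B6:  IN={b, c, e, f}  OUT={a, b, e}
  B7:  IN={a, b, e}  OUT={a, b, c, e, f}
  B8:  IN={a, b}  OUT={}

Merge at B0: OUT[B0] = IN[B1] = {a, e, f}
Applying B0's transfer function to that OUT value gives IN[B0] (row B0 above).

Answer: {a, c, d, e}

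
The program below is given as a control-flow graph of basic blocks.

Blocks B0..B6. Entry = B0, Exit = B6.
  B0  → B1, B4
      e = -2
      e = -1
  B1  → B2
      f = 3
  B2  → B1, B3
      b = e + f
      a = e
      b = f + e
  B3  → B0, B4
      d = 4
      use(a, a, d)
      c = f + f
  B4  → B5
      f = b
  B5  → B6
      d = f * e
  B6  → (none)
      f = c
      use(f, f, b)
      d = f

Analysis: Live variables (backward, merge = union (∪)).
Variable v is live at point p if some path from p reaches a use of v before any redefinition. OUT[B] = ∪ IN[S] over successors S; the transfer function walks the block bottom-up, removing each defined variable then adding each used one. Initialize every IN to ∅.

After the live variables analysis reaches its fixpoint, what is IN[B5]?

Answer: {b, c, e, f}

Derivation:
Fixpoint table:
  B0: | IN={b, c} | OUT={b, c, e}
  B1: | IN={e} | OUT={e, f}
  B2: | IN={e, f} | OUT={a, b, e, f}
  B3: | IN={a, b, e, f} | OUT={b, c, e}
  B4: | IN={b, c, e} | OUT={b, c, e, f}
  B5: | IN={b, c, e, f} | OUT={b, c}
  B6: | IN={b, c} | OUT={}

Merge at B5: OUT[B5] = IN[B6] = {b, c}
Applying B5's transfer function to that OUT value gives IN[B5] (row B5 above).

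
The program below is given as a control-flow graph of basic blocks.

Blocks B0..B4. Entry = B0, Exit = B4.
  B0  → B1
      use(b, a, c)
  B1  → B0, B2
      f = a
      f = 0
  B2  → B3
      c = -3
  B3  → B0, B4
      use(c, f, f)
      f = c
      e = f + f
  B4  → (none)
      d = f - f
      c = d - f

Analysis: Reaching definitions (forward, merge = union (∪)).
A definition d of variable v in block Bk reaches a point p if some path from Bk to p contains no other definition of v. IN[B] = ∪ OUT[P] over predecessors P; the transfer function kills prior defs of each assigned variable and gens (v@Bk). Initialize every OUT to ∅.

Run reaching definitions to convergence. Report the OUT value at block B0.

Answer: {c@B2, e@B3, f@B1, f@B3}

Working:
Converged values:
  B0: | IN={c@B2, e@B3, f@B1, f@B3} | OUT={c@B2, e@B3, f@B1, f@B3}
  B1: | IN={c@B2, e@B3, f@B1, f@B3} | OUT={c@B2, e@B3, f@B1}
  B2: | IN={c@B2, e@B3, f@B1} | OUT={c@B2, e@B3, f@B1}
  B3: | IN={c@B2, e@B3, f@B1} | OUT={c@B2, e@B3, f@B3}
  B4: | IN={c@B2, e@B3, f@B3} | OUT={c@B4, d@B4, e@B3, f@B3}

Merge at B0 (entry node, so the boundary value {} is joined with the incoming edge(s)): IN[B0] = {} ⊔ OUT[B1] ⊔ OUT[B3] = {c@B2, e@B3, f@B1, f@B3}
Applying B0's transfer function to that IN value gives OUT[B0] (row B0 above).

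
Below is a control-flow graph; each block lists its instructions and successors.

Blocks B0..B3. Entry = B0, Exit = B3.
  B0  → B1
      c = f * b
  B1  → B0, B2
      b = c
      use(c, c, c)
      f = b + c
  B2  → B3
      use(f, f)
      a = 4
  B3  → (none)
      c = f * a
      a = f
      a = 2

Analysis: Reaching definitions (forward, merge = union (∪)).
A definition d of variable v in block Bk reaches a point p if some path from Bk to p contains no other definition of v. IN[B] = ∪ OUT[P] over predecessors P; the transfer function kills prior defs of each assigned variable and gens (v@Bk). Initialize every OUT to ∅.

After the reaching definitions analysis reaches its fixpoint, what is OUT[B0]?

Answer: {b@B1, c@B0, f@B1}

Trace:
Fixpoint table:
  B0:  IN={b@B1, c@B0, f@B1}  OUT={b@B1, c@B0, f@B1}
  B1:  IN={b@B1, c@B0, f@B1}  OUT={b@B1, c@B0, f@B1}
  B2:  IN={b@B1, c@B0, f@B1}  OUT={a@B2, b@B1, c@B0, f@B1}
  B3:  IN={a@B2, b@B1, c@B0, f@B1}  OUT={a@B3, b@B1, c@B3, f@B1}

Merge at B0 (entry node, so the boundary value {} is joined with the incoming edge(s)): IN[B0] = {} ⊔ OUT[B1] = {b@B1, c@B0, f@B1}
Applying B0's transfer function to that IN value gives OUT[B0] (row B0 above).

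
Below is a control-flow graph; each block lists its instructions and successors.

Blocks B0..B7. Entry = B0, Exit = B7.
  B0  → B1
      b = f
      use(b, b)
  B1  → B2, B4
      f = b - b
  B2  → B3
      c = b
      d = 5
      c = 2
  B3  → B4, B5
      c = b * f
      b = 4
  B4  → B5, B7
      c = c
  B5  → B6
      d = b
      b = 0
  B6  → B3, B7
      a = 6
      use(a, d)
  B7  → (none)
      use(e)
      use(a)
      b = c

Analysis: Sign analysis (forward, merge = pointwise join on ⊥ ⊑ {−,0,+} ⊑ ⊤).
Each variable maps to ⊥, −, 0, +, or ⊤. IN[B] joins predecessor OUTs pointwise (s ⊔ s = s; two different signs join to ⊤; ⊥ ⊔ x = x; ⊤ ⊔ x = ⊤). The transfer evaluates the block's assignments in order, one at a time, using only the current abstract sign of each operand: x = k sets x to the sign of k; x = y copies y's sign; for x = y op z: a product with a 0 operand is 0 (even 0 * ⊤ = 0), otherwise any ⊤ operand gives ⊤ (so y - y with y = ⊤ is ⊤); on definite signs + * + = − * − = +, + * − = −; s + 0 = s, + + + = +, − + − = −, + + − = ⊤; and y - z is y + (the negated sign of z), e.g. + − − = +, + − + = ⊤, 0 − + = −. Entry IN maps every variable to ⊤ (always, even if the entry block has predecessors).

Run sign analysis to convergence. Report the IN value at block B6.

Per-block solution:
  B0: | IN=(all ⊤) | OUT=(all ⊤)
  B1: | IN=(all ⊤) | OUT=(all ⊤)
  B2: | IN=(all ⊤) | OUT={c:+, d:+; rest ⊤}
  B3: | IN=(all ⊤) | OUT={b:+; rest ⊤}
  B4: | IN=(all ⊤) | OUT=(all ⊤)
  B5: | IN=(all ⊤) | OUT={b:0; rest ⊤}
  B6: | IN={b:0; rest ⊤} | OUT={a:+, b:0; rest ⊤}
  B7: | IN=(all ⊤) | OUT=(all ⊤)

Merge at B6: IN[B6] = OUT[B5] = {a: ⊤, b: 0, c: ⊤, d: ⊤, e: ⊤, f: ⊤}

Answer: {a: ⊤, b: 0, c: ⊤, d: ⊤, e: ⊤, f: ⊤}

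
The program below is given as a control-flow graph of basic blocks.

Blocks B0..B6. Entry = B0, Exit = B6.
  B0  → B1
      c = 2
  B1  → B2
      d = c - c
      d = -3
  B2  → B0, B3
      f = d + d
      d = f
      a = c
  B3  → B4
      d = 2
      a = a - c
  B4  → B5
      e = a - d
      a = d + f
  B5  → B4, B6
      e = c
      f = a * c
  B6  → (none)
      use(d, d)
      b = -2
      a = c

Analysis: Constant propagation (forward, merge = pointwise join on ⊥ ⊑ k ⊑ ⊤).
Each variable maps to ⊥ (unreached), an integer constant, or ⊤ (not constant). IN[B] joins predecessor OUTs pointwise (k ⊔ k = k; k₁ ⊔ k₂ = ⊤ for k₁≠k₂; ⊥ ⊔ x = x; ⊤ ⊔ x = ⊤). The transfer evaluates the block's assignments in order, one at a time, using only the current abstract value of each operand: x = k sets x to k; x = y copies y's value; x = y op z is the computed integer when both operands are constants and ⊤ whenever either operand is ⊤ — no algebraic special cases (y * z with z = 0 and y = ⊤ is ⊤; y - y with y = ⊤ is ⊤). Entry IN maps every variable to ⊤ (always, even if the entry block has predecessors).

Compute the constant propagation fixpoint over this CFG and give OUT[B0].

Fixpoint table:
  B0:   IN=(all ⊤)   OUT={c:2; rest ⊤}
  B1:   IN={c:2; rest ⊤}   OUT={c:2, d:-3; rest ⊤}
  B2:   IN={c:2, d:-3; rest ⊤}   OUT={a:2, c:2, d:-6, f:-6; rest ⊤}
  B3:   IN={a:2, c:2, d:-6, f:-6; rest ⊤}   OUT={a:0, c:2, d:2, f:-6; rest ⊤}
  B4:   IN={c:2, d:2; rest ⊤}   OUT={c:2, d:2; rest ⊤}
  B5:   IN={c:2, d:2; rest ⊤}   OUT={c:2, d:2, e:2; rest ⊤}
  B6:   IN={c:2, d:2, e:2; rest ⊤}   OUT={a:2, b:-2, c:2, d:2, e:2; rest ⊤}

Merge at B0 (entry node, so the boundary value (all ⊤) is joined with the incoming edge(s)): IN[B0] = (all ⊤) ⊔ OUT[B2] = {a: ⊤, b: ⊤, c: ⊤, d: ⊤, e: ⊤, f: ⊤}
Applying B0's transfer function to that IN value gives OUT[B0] (row B0 above).

Answer: {a: ⊤, b: ⊤, c: 2, d: ⊤, e: ⊤, f: ⊤}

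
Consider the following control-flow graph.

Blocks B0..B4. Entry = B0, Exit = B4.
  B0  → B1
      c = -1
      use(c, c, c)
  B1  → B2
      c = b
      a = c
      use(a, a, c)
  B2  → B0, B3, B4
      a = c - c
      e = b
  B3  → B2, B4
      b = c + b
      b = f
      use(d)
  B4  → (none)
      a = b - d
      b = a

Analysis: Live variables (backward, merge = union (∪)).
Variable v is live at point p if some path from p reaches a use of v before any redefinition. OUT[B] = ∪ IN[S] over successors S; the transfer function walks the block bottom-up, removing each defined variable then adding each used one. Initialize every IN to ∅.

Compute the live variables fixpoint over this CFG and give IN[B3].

Answer: {b, c, d, f}

Working:
Fixpoint table:
  B0:  IN={b, d, f}  OUT={b, d, f}
  B1:  IN={b, d, f}  OUT={b, c, d, f}
  B2:  IN={b, c, d, f}  OUT={b, c, d, f}
  B3:  IN={b, c, d, f}  OUT={b, c, d, f}
  B4:  IN={b, d}  OUT={}

Merge at B3: OUT[B3] = IN[B2] ⊔ IN[B4] = {b, c, d, f}
Applying B3's transfer function to that OUT value gives IN[B3] (row B3 above).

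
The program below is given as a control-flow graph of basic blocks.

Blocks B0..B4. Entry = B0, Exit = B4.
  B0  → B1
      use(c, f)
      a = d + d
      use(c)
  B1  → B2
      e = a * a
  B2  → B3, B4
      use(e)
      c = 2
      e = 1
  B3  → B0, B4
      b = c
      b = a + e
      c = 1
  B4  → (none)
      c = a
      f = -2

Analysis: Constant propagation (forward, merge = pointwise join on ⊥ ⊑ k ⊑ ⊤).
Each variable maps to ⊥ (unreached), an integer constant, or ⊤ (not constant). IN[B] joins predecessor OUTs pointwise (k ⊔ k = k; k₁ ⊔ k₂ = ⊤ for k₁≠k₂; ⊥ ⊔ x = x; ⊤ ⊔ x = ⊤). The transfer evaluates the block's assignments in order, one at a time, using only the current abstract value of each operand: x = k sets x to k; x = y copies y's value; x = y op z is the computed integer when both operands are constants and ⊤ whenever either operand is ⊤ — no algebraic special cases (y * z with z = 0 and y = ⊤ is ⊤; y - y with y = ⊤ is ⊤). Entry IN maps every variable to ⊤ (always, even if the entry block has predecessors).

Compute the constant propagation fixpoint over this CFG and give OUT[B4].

Fixpoint table:
  B0: | IN=(all ⊤) | OUT=(all ⊤)
  B1: | IN=(all ⊤) | OUT=(all ⊤)
  B2: | IN=(all ⊤) | OUT={c:2, e:1; rest ⊤}
  B3: | IN={c:2, e:1; rest ⊤} | OUT={c:1, e:1; rest ⊤}
  B4: | IN={e:1; rest ⊤} | OUT={e:1, f:-2; rest ⊤}

Merge at B4: IN[B4] = OUT[B2] ⊔ OUT[B3] = {a: ⊤, b: ⊤, c: ⊤, d: ⊤, e: 1, f: ⊤}
Applying B4's transfer function to that IN value gives OUT[B4] (row B4 above).

Answer: {a: ⊤, b: ⊤, c: ⊤, d: ⊤, e: 1, f: -2}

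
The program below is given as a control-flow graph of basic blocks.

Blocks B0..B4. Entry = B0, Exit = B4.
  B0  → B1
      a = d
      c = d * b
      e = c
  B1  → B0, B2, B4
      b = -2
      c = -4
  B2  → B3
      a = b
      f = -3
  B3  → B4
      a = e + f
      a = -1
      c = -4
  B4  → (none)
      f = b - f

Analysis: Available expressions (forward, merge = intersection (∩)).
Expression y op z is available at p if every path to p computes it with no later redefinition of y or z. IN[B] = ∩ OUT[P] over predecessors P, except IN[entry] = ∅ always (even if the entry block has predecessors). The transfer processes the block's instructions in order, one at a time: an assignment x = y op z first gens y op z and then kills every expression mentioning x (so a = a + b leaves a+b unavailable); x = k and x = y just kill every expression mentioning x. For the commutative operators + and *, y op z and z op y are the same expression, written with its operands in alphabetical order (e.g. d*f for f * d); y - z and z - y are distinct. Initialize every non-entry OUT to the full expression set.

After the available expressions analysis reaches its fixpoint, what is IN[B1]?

Answer: {b*d}

Trace:
Fixpoint table:
  B0:  IN={}  OUT={b*d}
  B1:  IN={b*d}  OUT={}
  B2:  IN={}  OUT={}
  B3:  IN={}  OUT={e+f}
  B4:  IN={}  OUT={}

Merge at B1: IN[B1] = OUT[B0] = {b*d}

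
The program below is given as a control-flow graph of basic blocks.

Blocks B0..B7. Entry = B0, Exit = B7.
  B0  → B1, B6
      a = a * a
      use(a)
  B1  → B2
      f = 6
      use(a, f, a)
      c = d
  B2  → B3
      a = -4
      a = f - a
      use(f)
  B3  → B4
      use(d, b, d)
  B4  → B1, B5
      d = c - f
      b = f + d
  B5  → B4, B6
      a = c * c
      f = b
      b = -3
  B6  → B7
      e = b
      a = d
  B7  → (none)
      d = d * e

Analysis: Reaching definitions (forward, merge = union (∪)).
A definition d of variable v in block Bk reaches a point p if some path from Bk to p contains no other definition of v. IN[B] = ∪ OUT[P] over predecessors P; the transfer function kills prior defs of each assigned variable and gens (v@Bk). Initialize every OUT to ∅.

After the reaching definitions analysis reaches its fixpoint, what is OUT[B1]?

Converged values:
  B0: | IN={} | OUT={a@B0}
  B1: | IN={a@B0, a@B2, a@B5, b@B4, c@B1, d@B4, f@B1, f@B5} | OUT={a@B0, a@B2, a@B5, b@B4, c@B1, d@B4, f@B1}
  B2: | IN={a@B0, a@B2, a@B5, b@B4, c@B1, d@B4, f@B1} | OUT={a@B2, b@B4, c@B1, d@B4, f@B1}
  B3: | IN={a@B2, b@B4, c@B1, d@B4, f@B1} | OUT={a@B2, b@B4, c@B1, d@B4, f@B1}
  B4: | IN={a@B2, a@B5, b@B4, b@B5, c@B1, d@B4, f@B1, f@B5} | OUT={a@B2, a@B5, b@B4, c@B1, d@B4, f@B1, f@B5}
  B5: | IN={a@B2, a@B5, b@B4, c@B1, d@B4, f@B1, f@B5} | OUT={a@B5, b@B5, c@B1, d@B4, f@B5}
  B6: | IN={a@B0, a@B5, b@B5, c@B1, d@B4, f@B5} | OUT={a@B6, b@B5, c@B1, d@B4, e@B6, f@B5}
  B7: | IN={a@B6, b@B5, c@B1, d@B4, e@B6, f@B5} | OUT={a@B6, b@B5, c@B1, d@B7, e@B6, f@B5}

Merge at B1: IN[B1] = OUT[B0] ⊔ OUT[B4] = {a@B0, a@B2, a@B5, b@B4, c@B1, d@B4, f@B1, f@B5}
Applying B1's transfer function to that IN value gives OUT[B1] (row B1 above).

Answer: {a@B0, a@B2, a@B5, b@B4, c@B1, d@B4, f@B1}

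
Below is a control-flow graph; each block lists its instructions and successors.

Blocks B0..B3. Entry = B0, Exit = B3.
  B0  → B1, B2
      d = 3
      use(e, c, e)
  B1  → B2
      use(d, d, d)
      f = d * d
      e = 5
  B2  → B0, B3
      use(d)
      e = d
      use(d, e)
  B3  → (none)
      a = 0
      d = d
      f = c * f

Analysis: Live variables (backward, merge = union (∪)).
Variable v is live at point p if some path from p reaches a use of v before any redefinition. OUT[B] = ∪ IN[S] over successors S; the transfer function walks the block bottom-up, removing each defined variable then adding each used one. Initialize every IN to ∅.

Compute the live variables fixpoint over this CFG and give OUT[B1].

Per-block solution:
  B0:  IN={c, e, f}  OUT={c, d, f}
  B1:  IN={c, d}  OUT={c, d, f}
  B2:  IN={c, d, f}  OUT={c, d, e, f}
  B3:  IN={c, d, f}  OUT={}

Merge at B1: OUT[B1] = IN[B2] = {c, d, f}

Answer: {c, d, f}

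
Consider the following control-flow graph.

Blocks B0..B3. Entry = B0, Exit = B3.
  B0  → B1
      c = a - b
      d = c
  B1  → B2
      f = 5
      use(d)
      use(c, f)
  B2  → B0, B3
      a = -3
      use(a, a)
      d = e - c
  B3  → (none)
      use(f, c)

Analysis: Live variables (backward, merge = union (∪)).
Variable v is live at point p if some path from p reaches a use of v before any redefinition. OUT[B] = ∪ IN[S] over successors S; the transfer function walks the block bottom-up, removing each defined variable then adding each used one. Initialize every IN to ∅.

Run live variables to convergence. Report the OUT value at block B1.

Per-block solution:
  B0:   IN={a, b, e}   OUT={b, c, d, e}
  B1:   IN={b, c, d, e}   OUT={b, c, e, f}
  B2:   IN={b, c, e, f}   OUT={a, b, c, e, f}
  B3:   IN={c, f}   OUT={}

Merge at B1: OUT[B1] = IN[B2] = {b, c, e, f}

Answer: {b, c, e, f}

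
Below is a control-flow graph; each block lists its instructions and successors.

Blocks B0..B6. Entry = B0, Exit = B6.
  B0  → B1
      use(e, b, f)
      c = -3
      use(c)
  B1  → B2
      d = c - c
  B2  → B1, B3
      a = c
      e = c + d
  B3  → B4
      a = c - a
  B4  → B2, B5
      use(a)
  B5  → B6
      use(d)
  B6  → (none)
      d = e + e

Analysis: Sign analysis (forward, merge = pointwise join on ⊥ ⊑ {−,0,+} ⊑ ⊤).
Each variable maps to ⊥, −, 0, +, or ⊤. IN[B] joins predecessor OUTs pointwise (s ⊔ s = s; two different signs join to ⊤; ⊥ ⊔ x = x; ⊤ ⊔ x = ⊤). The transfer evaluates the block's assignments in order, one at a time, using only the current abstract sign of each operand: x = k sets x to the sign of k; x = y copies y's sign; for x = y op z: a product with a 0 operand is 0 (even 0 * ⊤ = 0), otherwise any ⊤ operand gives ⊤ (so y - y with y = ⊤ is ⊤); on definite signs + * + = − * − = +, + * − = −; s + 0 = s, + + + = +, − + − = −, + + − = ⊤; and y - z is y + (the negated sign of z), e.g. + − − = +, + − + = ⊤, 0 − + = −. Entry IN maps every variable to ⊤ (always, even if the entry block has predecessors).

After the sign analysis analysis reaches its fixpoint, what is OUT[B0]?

Answer: {a: ⊤, b: ⊤, c: -, d: ⊤, e: ⊤, f: ⊤}

Working:
Fixpoint table:
  B0: | IN=(all ⊤) | OUT={c:-; rest ⊤}
  B1: | IN={c:-; rest ⊤} | OUT={c:-; rest ⊤}
  B2: | IN={c:-; rest ⊤} | OUT={a:-, c:-; rest ⊤}
  B3: | IN={a:-, c:-; rest ⊤} | OUT={c:-; rest ⊤}
  B4: | IN={c:-; rest ⊤} | OUT={c:-; rest ⊤}
  B5: | IN={c:-; rest ⊤} | OUT={c:-; rest ⊤}
  B6: | IN={c:-; rest ⊤} | OUT={c:-; rest ⊤}

B0 is the boundary node: IN[B0] = {a: ⊤, b: ⊤, c: ⊤, d: ⊤, e: ⊤, f: ⊤}
Applying B0's transfer function to that IN value gives OUT[B0] (row B0 above).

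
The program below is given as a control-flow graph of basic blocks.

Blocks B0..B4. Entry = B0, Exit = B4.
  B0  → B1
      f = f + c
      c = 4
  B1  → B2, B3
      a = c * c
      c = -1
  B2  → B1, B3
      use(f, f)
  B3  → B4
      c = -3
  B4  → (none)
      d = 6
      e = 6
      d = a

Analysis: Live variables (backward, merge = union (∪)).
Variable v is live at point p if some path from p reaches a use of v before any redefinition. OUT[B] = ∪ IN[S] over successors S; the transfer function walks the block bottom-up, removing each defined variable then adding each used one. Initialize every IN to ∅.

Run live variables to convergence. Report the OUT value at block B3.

Answer: {a}

Trace:
Converged values:
  B0:  IN={c, f}  OUT={c, f}
  B1:  IN={c, f}  OUT={a, c, f}
  B2:  IN={a, c, f}  OUT={a, c, f}
  B3:  IN={a}  OUT={a}
  B4:  IN={a}  OUT={}

Merge at B3: OUT[B3] = IN[B4] = {a}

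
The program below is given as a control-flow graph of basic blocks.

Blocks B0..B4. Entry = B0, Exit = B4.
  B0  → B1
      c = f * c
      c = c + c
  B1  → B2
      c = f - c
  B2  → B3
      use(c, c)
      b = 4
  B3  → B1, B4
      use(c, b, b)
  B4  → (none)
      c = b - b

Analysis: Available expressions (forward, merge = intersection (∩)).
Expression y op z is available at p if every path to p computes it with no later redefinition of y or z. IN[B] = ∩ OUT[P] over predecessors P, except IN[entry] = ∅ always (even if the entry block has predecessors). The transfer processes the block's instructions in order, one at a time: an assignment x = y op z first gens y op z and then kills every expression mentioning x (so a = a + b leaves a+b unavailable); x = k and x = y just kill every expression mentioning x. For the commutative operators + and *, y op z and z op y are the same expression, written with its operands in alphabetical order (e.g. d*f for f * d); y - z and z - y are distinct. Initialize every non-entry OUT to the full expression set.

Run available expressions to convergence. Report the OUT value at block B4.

Answer: {b-b}

Derivation:
Converged values:
  B0:  IN={}  OUT={}
  B1:  IN={}  OUT={}
  B2:  IN={}  OUT={}
  B3:  IN={}  OUT={}
  B4:  IN={}  OUT={b-b}

Merge at B4: IN[B4] = OUT[B3] = {}
Applying B4's transfer function to that IN value gives OUT[B4] (row B4 above).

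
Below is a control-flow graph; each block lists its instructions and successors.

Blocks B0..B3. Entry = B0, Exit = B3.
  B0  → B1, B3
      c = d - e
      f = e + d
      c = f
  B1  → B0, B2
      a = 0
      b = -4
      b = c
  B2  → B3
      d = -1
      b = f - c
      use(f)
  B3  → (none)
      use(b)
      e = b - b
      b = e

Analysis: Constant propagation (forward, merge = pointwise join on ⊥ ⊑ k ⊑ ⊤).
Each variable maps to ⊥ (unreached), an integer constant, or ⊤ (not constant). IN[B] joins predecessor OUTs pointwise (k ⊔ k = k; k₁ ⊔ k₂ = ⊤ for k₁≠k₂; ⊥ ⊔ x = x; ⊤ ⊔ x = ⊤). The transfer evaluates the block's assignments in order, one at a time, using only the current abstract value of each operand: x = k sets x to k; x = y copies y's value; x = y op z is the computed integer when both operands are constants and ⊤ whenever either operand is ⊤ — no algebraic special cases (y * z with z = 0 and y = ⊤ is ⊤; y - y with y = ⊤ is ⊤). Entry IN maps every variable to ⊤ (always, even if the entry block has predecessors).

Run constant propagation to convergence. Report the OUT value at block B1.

Fixpoint table:
  B0:  IN=(all ⊤)  OUT=(all ⊤)
  B1:  IN=(all ⊤)  OUT={a:0; rest ⊤}
  B2:  IN={a:0; rest ⊤}  OUT={a:0, d:-1; rest ⊤}
  B3:  IN=(all ⊤)  OUT=(all ⊤)

Merge at B1: IN[B1] = OUT[B0] = {a: ⊤, b: ⊤, c: ⊤, d: ⊤, e: ⊤, f: ⊤}
Applying B1's transfer function to that IN value gives OUT[B1] (row B1 above).

Answer: {a: 0, b: ⊤, c: ⊤, d: ⊤, e: ⊤, f: ⊤}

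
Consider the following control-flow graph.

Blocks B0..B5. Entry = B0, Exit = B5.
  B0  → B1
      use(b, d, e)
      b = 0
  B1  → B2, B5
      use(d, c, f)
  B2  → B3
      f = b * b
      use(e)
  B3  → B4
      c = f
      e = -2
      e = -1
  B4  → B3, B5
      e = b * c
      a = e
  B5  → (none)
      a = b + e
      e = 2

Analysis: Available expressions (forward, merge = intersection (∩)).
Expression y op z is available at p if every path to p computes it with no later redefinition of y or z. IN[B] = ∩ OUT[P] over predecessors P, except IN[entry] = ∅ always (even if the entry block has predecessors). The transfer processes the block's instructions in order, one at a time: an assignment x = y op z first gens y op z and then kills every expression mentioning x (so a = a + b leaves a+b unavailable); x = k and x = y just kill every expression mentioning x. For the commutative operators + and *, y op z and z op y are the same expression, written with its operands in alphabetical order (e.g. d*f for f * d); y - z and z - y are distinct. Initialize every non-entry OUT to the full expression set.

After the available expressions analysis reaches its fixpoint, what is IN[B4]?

Converged values:
  B0: | IN={} | OUT={}
  B1: | IN={} | OUT={}
  B2: | IN={} | OUT={b*b}
  B3: | IN={b*b} | OUT={b*b}
  B4: | IN={b*b} | OUT={b*b, b*c}
  B5: | IN={} | OUT={}

Merge at B4: IN[B4] = OUT[B3] = {b*b}

Answer: {b*b}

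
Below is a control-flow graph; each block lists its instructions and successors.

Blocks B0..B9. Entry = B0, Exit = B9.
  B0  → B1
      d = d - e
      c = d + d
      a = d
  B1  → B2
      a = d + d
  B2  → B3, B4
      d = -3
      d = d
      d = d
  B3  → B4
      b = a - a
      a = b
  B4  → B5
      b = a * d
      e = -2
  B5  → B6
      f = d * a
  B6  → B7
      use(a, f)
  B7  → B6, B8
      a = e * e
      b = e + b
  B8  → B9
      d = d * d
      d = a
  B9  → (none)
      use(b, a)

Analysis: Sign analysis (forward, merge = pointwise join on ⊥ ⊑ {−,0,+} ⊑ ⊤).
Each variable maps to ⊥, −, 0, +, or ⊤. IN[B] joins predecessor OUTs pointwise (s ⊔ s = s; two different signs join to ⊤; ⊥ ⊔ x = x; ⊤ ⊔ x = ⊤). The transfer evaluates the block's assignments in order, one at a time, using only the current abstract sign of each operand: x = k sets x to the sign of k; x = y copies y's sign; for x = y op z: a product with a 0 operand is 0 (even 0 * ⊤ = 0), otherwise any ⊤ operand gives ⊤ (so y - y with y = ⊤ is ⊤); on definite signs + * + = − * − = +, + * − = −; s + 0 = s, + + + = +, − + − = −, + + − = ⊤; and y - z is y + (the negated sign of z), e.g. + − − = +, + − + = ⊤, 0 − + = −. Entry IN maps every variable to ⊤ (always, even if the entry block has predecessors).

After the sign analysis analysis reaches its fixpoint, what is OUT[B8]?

Per-block solution:
  B0: | IN=(all ⊤) | OUT=(all ⊤)
  B1: | IN=(all ⊤) | OUT=(all ⊤)
  B2: | IN=(all ⊤) | OUT={d:-; rest ⊤}
  B3: | IN={d:-; rest ⊤} | OUT={d:-; rest ⊤}
  B4: | IN={d:-; rest ⊤} | OUT={d:-, e:-; rest ⊤}
  B5: | IN={d:-, e:-; rest ⊤} | OUT={d:-, e:-; rest ⊤}
  B6: | IN={d:-, e:-; rest ⊤} | OUT={d:-, e:-; rest ⊤}
  B7: | IN={d:-, e:-; rest ⊤} | OUT={a:+, d:-, e:-; rest ⊤}
  B8: | IN={a:+, d:-, e:-; rest ⊤} | OUT={a:+, d:+, e:-; rest ⊤}
  B9: | IN={a:+, d:+, e:-; rest ⊤} | OUT={a:+, d:+, e:-; rest ⊤}

Merge at B8: IN[B8] = OUT[B7] = {a: +, b: ⊤, c: ⊤, d: -, e: -, f: ⊤}
Applying B8's transfer function to that IN value gives OUT[B8] (row B8 above).

Answer: {a: +, b: ⊤, c: ⊤, d: +, e: -, f: ⊤}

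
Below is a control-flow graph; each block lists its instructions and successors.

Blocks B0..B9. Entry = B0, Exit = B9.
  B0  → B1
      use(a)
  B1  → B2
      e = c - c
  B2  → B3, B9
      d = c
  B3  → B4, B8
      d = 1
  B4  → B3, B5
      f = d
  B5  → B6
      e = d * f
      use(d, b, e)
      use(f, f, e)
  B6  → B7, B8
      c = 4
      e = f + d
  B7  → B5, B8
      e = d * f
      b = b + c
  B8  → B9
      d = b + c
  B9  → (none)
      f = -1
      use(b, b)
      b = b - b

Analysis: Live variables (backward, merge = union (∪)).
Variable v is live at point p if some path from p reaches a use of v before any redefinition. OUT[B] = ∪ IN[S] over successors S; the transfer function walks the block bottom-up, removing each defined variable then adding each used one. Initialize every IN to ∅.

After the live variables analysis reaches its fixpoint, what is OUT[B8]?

Answer: {b}

Trace:
Per-block solution:
  B0:   IN={a, b, c}   OUT={b, c}
  B1:   IN={b, c}   OUT={b, c}
  B2:   IN={b, c}   OUT={b, c}
  B3:   IN={b, c}   OUT={b, c, d}
  B4:   IN={b, c, d}   OUT={b, c, d, f}
  B5:   IN={b, d, f}   OUT={b, d, f}
  B6:   IN={b, d, f}   OUT={b, c, d, f}
  B7:   IN={b, c, d, f}   OUT={b, c, d, f}
  B8:   IN={b, c}   OUT={b}
  B9:   IN={b}   OUT={}

Merge at B8: OUT[B8] = IN[B9] = {b}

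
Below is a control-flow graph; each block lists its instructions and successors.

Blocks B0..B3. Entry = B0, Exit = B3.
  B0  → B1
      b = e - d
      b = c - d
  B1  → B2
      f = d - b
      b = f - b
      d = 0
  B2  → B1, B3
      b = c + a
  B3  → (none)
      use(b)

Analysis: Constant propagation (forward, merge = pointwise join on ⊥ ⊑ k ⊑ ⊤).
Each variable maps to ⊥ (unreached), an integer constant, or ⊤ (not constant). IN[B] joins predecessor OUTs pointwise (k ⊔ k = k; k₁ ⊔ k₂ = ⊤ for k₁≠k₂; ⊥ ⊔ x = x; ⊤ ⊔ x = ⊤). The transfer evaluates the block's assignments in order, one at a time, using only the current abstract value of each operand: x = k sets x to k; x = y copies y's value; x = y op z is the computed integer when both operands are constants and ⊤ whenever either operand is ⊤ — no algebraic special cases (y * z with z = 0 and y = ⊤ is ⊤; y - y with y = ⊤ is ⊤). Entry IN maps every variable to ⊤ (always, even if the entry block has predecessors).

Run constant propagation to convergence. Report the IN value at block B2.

Answer: {a: ⊤, b: ⊤, c: ⊤, d: 0, e: ⊤, f: ⊤}

Working:
Converged values:
  B0: | IN=(all ⊤) | OUT=(all ⊤)
  B1: | IN=(all ⊤) | OUT={d:0; rest ⊤}
  B2: | IN={d:0; rest ⊤} | OUT={d:0; rest ⊤}
  B3: | IN={d:0; rest ⊤} | OUT={d:0; rest ⊤}

Merge at B2: IN[B2] = OUT[B1] = {a: ⊤, b: ⊤, c: ⊤, d: 0, e: ⊤, f: ⊤}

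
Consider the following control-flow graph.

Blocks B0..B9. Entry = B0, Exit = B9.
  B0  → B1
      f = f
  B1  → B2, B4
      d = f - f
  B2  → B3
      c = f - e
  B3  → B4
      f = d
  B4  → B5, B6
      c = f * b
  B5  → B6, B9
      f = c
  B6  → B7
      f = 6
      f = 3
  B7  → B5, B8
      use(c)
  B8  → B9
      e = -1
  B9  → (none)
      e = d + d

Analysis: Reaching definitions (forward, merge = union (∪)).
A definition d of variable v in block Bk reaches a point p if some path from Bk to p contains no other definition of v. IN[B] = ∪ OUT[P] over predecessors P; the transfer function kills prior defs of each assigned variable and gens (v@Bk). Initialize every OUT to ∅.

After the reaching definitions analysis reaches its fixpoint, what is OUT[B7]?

Per-block solution:
  B0: | IN={} | OUT={f@B0}
  B1: | IN={f@B0} | OUT={d@B1, f@B0}
  B2: | IN={d@B1, f@B0} | OUT={c@B2, d@B1, f@B0}
  B3: | IN={c@B2, d@B1, f@B0} | OUT={c@B2, d@B1, f@B3}
  B4: | IN={c@B2, d@B1, f@B0, f@B3} | OUT={c@B4, d@B1, f@B0, f@B3}
  B5: | IN={c@B4, d@B1, f@B0, f@B3, f@B6} | OUT={c@B4, d@B1, f@B5}
  B6: | IN={c@B4, d@B1, f@B0, f@B3, f@B5} | OUT={c@B4, d@B1, f@B6}
  B7: | IN={c@B4, d@B1, f@B6} | OUT={c@B4, d@B1, f@B6}
  B8: | IN={c@B4, d@B1, f@B6} | OUT={c@B4, d@B1, e@B8, f@B6}
  B9: | IN={c@B4, d@B1, e@B8, f@B5, f@B6} | OUT={c@B4, d@B1, e@B9, f@B5, f@B6}

Merge at B7: IN[B7] = OUT[B6] = {c@B4, d@B1, f@B6}
Applying B7's transfer function to that IN value gives OUT[B7] (row B7 above).

Answer: {c@B4, d@B1, f@B6}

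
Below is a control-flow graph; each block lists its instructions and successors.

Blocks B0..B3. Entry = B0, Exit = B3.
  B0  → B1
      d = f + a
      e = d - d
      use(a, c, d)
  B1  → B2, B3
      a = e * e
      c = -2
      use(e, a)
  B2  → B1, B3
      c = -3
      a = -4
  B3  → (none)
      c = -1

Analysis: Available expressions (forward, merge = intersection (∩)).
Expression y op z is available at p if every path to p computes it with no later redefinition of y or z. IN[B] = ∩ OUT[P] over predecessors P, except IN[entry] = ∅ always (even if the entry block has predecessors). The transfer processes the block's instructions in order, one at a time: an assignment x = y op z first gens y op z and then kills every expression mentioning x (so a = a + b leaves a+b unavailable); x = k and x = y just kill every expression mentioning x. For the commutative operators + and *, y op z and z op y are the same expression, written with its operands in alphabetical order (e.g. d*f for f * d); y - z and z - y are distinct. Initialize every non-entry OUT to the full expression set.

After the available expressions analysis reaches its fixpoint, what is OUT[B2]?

Answer: {d-d, e*e}

Trace:
Per-block solution:
  B0: | IN={} | OUT={a+f, d-d}
  B1: | IN={d-d} | OUT={d-d, e*e}
  B2: | IN={d-d, e*e} | OUT={d-d, e*e}
  B3: | IN={d-d, e*e} | OUT={d-d, e*e}

Merge at B2: IN[B2] = OUT[B1] = {d-d, e*e}
Applying B2's transfer function to that IN value gives OUT[B2] (row B2 above).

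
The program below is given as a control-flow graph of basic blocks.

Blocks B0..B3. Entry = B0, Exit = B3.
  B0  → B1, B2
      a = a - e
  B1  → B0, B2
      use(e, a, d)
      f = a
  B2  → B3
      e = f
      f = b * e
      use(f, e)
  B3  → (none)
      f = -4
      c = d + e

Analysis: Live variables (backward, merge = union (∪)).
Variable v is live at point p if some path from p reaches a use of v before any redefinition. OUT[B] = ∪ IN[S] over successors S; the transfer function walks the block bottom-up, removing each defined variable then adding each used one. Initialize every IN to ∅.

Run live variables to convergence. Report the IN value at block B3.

Converged values:
  B0:  IN={a, b, d, e, f}  OUT={a, b, d, e, f}
  B1:  IN={a, b, d, e}  OUT={a, b, d, e, f}
  B2:  IN={b, d, f}  OUT={d, e}
  B3:  IN={d, e}  OUT={}

B3 is the boundary node: OUT[B3] = {}
Applying B3's transfer function to that OUT value gives IN[B3] (row B3 above).

Answer: {d, e}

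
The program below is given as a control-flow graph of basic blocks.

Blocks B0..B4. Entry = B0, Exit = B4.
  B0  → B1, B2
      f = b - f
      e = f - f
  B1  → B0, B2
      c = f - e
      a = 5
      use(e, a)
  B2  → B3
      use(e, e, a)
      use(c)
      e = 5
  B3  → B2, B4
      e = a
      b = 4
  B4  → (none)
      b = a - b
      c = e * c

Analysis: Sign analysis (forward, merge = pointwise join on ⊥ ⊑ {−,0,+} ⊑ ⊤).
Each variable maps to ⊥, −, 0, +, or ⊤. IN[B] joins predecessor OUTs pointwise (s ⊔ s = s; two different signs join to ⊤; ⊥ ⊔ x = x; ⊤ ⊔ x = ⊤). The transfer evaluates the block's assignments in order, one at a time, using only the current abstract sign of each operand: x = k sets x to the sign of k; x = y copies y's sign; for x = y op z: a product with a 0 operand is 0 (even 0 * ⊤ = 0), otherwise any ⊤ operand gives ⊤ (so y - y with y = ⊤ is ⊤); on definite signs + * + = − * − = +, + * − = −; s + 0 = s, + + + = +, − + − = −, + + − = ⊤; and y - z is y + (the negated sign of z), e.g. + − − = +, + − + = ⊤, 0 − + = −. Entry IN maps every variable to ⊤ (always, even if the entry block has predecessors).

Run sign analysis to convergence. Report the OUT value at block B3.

Answer: {a: ⊤, b: +, c: ⊤, d: ⊤, e: ⊤, f: ⊤}

Working:
Per-block solution:
  B0:  IN=(all ⊤)  OUT=(all ⊤)
  B1:  IN=(all ⊤)  OUT={a:+; rest ⊤}
  B2:  IN=(all ⊤)  OUT={e:+; rest ⊤}
  B3:  IN={e:+; rest ⊤}  OUT={b:+; rest ⊤}
  B4:  IN={b:+; rest ⊤}  OUT=(all ⊤)

Merge at B3: IN[B3] = OUT[B2] = {a: ⊤, b: ⊤, c: ⊤, d: ⊤, e: +, f: ⊤}
Applying B3's transfer function to that IN value gives OUT[B3] (row B3 above).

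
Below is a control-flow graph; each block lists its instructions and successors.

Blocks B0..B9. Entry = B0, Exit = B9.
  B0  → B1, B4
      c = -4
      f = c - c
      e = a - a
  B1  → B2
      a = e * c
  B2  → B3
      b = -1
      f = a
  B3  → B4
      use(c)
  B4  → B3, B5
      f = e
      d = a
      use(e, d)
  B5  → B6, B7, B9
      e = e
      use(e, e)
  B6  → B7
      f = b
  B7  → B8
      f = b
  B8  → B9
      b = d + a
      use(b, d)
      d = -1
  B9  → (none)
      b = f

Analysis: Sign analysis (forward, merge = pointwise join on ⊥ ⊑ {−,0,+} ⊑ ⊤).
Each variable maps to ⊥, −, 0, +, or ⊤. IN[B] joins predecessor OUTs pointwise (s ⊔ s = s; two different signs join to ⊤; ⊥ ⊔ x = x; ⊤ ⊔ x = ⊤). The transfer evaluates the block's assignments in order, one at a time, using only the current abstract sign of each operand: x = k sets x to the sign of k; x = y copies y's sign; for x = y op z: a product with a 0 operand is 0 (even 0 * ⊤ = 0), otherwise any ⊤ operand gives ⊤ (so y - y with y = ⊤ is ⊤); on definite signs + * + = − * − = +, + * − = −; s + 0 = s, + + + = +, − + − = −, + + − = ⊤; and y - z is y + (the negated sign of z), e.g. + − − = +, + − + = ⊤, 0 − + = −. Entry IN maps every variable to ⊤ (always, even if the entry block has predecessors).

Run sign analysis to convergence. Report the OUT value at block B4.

Answer: {a: ⊤, b: ⊤, c: -, d: ⊤, e: ⊤, f: ⊤}

Derivation:
Per-block solution:
  B0:   IN=(all ⊤)   OUT={c:-; rest ⊤}
  B1:   IN={c:-; rest ⊤}   OUT={c:-; rest ⊤}
  B2:   IN={c:-; rest ⊤}   OUT={b:-, c:-; rest ⊤}
  B3:   IN={c:-; rest ⊤}   OUT={c:-; rest ⊤}
  B4:   IN={c:-; rest ⊤}   OUT={c:-; rest ⊤}
  B5:   IN={c:-; rest ⊤}   OUT={c:-; rest ⊤}
  B6:   IN={c:-; rest ⊤}   OUT={c:-; rest ⊤}
  B7:   IN={c:-; rest ⊤}   OUT={c:-; rest ⊤}
  B8:   IN={c:-; rest ⊤}   OUT={c:-, d:-; rest ⊤}
  B9:   IN={c:-; rest ⊤}   OUT={c:-; rest ⊤}

Merge at B4: IN[B4] = OUT[B0] ⊔ OUT[B3] = {a: ⊤, b: ⊤, c: -, d: ⊤, e: ⊤, f: ⊤}
Applying B4's transfer function to that IN value gives OUT[B4] (row B4 above).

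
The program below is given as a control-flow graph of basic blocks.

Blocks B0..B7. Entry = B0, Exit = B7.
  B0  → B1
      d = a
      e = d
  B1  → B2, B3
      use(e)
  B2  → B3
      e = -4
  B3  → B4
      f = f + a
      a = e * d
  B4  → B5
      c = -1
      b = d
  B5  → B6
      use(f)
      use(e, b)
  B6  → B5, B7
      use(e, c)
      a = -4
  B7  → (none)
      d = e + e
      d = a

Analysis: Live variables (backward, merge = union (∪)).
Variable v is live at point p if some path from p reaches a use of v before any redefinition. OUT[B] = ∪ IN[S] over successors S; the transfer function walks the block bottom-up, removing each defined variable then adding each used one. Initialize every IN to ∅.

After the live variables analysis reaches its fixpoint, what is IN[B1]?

Fixpoint table:
  B0: | IN={a, f} | OUT={a, d, e, f}
  B1: | IN={a, d, e, f} | OUT={a, d, e, f}
  B2: | IN={a, d, f} | OUT={a, d, e, f}
  B3: | IN={a, d, e, f} | OUT={d, e, f}
  B4: | IN={d, e, f} | OUT={b, c, e, f}
  B5: | IN={b, c, e, f} | OUT={b, c, e, f}
  B6: | IN={b, c, e, f} | OUT={a, b, c, e, f}
  B7: | IN={a, e} | OUT={}

Merge at B1: OUT[B1] = IN[B2] ⊔ IN[B3] = {a, d, e, f}
Applying B1's transfer function to that OUT value gives IN[B1] (row B1 above).

Answer: {a, d, e, f}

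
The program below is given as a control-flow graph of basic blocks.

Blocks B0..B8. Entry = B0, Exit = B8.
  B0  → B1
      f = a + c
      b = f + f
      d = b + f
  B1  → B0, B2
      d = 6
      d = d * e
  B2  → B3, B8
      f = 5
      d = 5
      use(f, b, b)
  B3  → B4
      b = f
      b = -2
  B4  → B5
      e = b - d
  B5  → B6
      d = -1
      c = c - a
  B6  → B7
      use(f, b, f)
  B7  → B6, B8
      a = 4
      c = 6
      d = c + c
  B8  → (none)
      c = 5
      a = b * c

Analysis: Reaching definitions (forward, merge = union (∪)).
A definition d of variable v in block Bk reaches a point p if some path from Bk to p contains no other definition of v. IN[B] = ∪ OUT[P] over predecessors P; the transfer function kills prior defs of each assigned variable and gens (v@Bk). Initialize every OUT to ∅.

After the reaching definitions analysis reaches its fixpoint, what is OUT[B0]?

Answer: {b@B0, d@B0, f@B0}

Trace:
Fixpoint table:
  B0:  IN={b@B0, d@B1, f@B0}  OUT={b@B0, d@B0, f@B0}
  B1:  IN={b@B0, d@B0, f@B0}  OUT={b@B0, d@B1, f@B0}
  B2:  IN={b@B0, d@B1, f@B0}  OUT={b@B0, d@B2, f@B2}
  B3:  IN={b@B0, d@B2, f@B2}  OUT={b@B3, d@B2, f@B2}
  B4:  IN={b@B3, d@B2, f@B2}  OUT={b@B3, d@B2, e@B4, f@B2}
  B5:  IN={b@B3, d@B2, e@B4, f@B2}  OUT={b@B3, c@B5, d@B5, e@B4, f@B2}
  B6:  IN={a@B7, b@B3, c@B5, c@B7, d@B5, d@B7, e@B4, f@B2}  OUT={a@B7, b@B3, c@B5, c@B7, d@B5, d@B7, e@B4, f@B2}
  B7:  IN={a@B7, b@B3, c@B5, c@B7, d@B5, d@B7, e@B4, f@B2}  OUT={a@B7, b@B3, c@B7, d@B7, e@B4, f@B2}
  B8:  IN={a@B7, b@B0, b@B3, c@B7, d@B2, d@B7, e@B4, f@B2}  OUT={a@B8, b@B0, b@B3, c@B8, d@B2, d@B7, e@B4, f@B2}

Merge at B0 (entry node, so the boundary value {} is joined with the incoming edge(s)): IN[B0] = {} ⊔ OUT[B1] = {b@B0, d@B1, f@B0}
Applying B0's transfer function to that IN value gives OUT[B0] (row B0 above).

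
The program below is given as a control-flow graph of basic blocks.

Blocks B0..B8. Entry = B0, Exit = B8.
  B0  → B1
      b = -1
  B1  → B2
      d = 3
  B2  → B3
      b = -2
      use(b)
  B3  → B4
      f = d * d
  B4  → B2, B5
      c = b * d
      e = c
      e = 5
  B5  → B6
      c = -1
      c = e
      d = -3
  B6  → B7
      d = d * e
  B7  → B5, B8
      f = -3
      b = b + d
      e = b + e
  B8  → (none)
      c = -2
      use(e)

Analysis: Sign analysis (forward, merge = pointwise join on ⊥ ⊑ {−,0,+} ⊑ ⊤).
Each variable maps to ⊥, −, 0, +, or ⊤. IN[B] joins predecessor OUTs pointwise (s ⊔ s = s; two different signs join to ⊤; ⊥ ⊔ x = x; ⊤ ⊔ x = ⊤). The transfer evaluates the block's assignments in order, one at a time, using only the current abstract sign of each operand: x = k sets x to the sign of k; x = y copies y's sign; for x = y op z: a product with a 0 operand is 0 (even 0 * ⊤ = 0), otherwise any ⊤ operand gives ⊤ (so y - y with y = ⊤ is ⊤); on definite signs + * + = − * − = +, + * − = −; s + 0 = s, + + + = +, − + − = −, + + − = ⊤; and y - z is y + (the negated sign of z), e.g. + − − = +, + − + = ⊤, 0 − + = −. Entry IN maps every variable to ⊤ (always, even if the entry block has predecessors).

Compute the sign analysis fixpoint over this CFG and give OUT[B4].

Answer: {a: ⊤, b: -, c: -, d: +, e: +, f: +}

Working:
Per-block solution:
  B0:   IN=(all ⊤)   OUT={b:-; rest ⊤}
  B1:   IN={b:-; rest ⊤}   OUT={b:-, d:+; rest ⊤}
  B2:   IN={b:-, d:+; rest ⊤}   OUT={b:-, d:+; rest ⊤}
  B3:   IN={b:-, d:+; rest ⊤}   OUT={b:-, d:+, f:+; rest ⊤}
  B4:   IN={b:-, d:+, f:+; rest ⊤}   OUT={b:-, c:-, d:+, e:+, f:+; rest ⊤}
  B5:   IN=(all ⊤)   OUT={d:-; rest ⊤}
  B6:   IN={d:-; rest ⊤}   OUT=(all ⊤)
  B7:   IN=(all ⊤)   OUT={f:-; rest ⊤}
  B8:   IN={f:-; rest ⊤}   OUT={c:-, f:-; rest ⊤}

Merge at B4: IN[B4] = OUT[B3] = {a: ⊤, b: -, c: ⊤, d: +, e: ⊤, f: +}
Applying B4's transfer function to that IN value gives OUT[B4] (row B4 above).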